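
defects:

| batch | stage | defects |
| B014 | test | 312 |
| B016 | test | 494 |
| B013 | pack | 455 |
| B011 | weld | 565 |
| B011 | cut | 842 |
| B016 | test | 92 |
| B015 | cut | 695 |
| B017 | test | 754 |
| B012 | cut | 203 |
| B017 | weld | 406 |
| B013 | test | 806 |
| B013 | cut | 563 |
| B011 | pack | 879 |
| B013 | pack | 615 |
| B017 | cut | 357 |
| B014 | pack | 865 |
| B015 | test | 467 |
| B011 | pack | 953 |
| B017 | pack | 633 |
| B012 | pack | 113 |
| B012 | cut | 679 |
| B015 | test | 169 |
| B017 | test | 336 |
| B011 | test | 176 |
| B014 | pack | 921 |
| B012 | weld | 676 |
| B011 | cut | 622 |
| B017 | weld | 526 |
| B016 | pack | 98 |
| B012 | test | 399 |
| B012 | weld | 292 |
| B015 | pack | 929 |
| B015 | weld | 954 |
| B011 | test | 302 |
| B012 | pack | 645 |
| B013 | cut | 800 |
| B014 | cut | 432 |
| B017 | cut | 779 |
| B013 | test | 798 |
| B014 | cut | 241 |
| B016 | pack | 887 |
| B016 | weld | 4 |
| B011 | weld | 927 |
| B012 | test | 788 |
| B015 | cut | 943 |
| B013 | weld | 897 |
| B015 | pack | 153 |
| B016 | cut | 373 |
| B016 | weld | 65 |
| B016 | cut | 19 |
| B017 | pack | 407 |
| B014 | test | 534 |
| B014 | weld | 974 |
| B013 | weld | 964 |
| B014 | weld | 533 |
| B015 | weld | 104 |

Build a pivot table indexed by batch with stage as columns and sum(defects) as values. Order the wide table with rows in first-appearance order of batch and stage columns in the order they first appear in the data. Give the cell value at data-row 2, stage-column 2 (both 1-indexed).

985

With rows in first-appearance order of batch, row 2 is batch=B016. stage columns in first-appearance order: test, pack, weld, cut; column 2 is pack.
Long rows with batch=B016, stage=pack: 98 + 887 = 985.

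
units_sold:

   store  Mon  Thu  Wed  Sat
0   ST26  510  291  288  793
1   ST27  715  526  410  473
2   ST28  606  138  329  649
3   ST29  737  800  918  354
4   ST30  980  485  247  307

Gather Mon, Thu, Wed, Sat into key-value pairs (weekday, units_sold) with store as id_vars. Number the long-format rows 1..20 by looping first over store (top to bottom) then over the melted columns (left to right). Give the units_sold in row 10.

20 rows total (5 × 4). Row 10: index ⌊(10-1)/4⌋ = 2 into store → ST28; (10-1) mod 4 = 1 into the melted columns → Thu.
So row 10 is (ST28, Thu, 138); units_sold = 138.

138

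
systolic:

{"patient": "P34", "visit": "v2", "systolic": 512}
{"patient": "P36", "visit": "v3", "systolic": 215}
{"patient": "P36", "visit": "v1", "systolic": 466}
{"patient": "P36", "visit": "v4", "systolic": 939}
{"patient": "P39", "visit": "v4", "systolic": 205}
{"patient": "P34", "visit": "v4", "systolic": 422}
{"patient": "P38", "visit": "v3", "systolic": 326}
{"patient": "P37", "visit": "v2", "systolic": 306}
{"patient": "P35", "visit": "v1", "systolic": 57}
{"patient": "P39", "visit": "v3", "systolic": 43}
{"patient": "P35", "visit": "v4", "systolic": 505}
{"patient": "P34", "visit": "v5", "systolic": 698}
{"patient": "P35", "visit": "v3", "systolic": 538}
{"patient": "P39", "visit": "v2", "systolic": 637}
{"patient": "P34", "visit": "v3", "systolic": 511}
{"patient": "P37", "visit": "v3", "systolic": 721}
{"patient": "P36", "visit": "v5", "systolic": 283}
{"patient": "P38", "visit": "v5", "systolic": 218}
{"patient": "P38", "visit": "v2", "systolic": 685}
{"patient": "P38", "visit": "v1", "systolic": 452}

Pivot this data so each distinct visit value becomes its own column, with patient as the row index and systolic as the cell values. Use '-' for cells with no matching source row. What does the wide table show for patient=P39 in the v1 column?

No long-format row has patient=P39 and visit=v1, so the cell is -.

-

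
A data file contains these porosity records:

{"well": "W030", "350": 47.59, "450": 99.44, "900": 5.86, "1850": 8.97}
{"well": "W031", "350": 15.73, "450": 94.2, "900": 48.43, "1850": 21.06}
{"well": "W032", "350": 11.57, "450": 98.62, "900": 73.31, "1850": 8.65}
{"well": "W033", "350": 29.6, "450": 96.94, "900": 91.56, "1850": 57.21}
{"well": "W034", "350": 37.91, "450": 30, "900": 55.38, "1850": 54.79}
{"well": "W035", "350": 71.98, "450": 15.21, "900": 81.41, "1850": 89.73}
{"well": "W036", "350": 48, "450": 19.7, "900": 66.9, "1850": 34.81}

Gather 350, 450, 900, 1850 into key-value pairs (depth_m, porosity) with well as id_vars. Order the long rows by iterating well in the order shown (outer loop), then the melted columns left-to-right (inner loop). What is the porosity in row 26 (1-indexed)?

28 rows total (7 × 4). Row 26: index ⌊(26-1)/4⌋ = 6 into well → W036; (26-1) mod 4 = 1 into the melted columns → 450.
So row 26 is (W036, 450, 19.7); porosity = 19.7.

19.7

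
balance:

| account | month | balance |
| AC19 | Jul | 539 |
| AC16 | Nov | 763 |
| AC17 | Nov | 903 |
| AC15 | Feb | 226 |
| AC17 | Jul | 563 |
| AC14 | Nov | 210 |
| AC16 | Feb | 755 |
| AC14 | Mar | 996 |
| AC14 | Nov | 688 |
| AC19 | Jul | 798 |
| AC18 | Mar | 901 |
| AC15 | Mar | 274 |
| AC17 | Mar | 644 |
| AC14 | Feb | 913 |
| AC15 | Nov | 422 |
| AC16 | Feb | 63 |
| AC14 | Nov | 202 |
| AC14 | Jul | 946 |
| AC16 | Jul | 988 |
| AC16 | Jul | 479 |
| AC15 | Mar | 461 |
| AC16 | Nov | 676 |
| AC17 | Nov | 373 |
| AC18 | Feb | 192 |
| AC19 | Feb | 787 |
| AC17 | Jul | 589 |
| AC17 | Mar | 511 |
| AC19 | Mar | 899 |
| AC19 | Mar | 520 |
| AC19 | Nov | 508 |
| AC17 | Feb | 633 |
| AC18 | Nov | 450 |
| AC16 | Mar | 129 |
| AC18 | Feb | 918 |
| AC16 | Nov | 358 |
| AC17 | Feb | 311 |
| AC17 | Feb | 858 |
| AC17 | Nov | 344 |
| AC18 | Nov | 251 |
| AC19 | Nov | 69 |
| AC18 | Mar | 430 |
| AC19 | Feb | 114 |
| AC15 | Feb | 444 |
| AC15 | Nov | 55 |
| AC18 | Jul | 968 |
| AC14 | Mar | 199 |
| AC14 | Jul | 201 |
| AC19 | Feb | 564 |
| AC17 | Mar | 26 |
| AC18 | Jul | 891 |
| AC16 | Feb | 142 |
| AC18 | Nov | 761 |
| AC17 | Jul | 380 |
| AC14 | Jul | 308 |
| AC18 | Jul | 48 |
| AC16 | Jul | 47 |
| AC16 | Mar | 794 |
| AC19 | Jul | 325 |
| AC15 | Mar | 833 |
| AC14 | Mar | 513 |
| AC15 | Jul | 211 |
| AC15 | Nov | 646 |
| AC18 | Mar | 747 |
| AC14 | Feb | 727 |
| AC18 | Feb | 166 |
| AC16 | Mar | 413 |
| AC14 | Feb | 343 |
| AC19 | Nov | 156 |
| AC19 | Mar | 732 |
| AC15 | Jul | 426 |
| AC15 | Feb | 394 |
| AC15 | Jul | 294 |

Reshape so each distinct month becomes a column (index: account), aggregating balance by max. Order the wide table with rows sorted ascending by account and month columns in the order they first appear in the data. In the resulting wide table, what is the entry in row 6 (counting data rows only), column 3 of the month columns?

With rows sorted ascending by account, row 6 is account=AC19. month columns in first-appearance order: Jul, Nov, Feb, Mar; column 3 is Feb.
Long rows with account=AC19, month=Feb: max(787, 114, 564) = 787.

787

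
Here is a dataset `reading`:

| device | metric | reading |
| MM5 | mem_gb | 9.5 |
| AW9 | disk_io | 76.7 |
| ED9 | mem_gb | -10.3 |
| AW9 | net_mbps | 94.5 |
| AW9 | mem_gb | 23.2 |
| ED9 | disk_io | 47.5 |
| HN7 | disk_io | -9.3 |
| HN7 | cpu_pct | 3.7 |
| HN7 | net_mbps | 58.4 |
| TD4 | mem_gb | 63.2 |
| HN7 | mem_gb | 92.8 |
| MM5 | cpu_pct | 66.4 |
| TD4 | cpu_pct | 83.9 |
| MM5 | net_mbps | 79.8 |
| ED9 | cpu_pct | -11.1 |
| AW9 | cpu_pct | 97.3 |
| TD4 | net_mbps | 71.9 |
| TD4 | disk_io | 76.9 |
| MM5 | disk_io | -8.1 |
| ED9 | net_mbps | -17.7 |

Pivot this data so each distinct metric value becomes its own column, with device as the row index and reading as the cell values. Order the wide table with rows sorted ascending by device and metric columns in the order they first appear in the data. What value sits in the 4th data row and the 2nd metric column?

With rows sorted ascending by device, row 4 is device=MM5. metric columns in first-appearance order: mem_gb, disk_io, net_mbps, cpu_pct; column 2 is disk_io.
Long rows with device=MM5, metric=disk_io: reading = -8.1.

-8.1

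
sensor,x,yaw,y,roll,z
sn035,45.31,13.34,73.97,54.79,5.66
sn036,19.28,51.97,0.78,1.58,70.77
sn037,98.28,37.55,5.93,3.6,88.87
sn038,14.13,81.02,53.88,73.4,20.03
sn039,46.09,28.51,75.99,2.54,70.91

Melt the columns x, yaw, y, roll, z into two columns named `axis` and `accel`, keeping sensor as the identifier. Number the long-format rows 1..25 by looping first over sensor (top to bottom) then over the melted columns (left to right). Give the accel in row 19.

73.4

25 rows total (5 × 5). Row 19: index ⌊(19-1)/5⌋ = 3 into sensor → sn038; (19-1) mod 5 = 3 into the melted columns → roll.
So row 19 is (sn038, roll, 73.4); accel = 73.4.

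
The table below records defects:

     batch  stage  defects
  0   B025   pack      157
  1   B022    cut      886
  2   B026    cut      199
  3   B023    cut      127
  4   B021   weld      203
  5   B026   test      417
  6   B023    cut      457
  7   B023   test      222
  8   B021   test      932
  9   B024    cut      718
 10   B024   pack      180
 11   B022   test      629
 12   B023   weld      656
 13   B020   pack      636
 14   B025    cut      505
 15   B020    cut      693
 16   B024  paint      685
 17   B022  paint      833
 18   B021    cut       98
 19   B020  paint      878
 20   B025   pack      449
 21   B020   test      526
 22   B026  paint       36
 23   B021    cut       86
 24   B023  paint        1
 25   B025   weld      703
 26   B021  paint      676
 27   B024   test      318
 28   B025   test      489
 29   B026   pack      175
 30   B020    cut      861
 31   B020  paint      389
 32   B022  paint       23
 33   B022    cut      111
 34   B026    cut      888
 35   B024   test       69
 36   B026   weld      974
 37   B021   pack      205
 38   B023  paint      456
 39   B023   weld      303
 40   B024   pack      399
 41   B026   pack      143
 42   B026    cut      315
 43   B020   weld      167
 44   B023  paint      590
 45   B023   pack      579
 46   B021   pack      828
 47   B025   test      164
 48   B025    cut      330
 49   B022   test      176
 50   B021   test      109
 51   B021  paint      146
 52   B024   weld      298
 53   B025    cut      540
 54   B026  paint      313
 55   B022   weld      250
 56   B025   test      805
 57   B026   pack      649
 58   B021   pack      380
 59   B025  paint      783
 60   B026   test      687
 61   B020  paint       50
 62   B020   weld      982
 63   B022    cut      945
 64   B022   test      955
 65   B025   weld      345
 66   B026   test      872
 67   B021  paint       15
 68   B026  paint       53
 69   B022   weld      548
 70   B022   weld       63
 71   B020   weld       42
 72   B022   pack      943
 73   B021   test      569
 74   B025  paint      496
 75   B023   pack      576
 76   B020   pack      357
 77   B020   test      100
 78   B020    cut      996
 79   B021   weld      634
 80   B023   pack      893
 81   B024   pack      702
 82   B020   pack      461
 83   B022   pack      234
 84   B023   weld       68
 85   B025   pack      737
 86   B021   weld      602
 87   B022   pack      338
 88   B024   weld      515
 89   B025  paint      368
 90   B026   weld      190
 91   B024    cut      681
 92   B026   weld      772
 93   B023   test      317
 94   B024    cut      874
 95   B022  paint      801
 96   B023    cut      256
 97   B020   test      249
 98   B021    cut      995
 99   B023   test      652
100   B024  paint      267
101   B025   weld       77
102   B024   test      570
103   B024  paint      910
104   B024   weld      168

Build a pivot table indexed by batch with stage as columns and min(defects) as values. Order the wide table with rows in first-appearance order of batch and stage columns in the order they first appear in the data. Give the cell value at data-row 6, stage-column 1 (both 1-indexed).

With rows in first-appearance order of batch, row 6 is batch=B024. stage columns in first-appearance order: pack, cut, weld, test, paint; column 1 is pack.
Long rows with batch=B024, stage=pack: min(180, 399, 702) = 180.

180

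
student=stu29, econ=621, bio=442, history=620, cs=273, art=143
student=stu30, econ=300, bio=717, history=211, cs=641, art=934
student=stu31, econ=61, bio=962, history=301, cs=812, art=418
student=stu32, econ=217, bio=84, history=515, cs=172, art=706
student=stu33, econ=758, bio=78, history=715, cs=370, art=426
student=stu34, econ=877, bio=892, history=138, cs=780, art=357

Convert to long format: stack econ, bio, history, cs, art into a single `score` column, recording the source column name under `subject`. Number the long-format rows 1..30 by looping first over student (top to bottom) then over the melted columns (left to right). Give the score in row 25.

30 rows total (6 × 5). Row 25: index ⌊(25-1)/5⌋ = 4 into student → stu33; (25-1) mod 5 = 4 into the melted columns → art.
So row 25 is (stu33, art, 426); score = 426.

426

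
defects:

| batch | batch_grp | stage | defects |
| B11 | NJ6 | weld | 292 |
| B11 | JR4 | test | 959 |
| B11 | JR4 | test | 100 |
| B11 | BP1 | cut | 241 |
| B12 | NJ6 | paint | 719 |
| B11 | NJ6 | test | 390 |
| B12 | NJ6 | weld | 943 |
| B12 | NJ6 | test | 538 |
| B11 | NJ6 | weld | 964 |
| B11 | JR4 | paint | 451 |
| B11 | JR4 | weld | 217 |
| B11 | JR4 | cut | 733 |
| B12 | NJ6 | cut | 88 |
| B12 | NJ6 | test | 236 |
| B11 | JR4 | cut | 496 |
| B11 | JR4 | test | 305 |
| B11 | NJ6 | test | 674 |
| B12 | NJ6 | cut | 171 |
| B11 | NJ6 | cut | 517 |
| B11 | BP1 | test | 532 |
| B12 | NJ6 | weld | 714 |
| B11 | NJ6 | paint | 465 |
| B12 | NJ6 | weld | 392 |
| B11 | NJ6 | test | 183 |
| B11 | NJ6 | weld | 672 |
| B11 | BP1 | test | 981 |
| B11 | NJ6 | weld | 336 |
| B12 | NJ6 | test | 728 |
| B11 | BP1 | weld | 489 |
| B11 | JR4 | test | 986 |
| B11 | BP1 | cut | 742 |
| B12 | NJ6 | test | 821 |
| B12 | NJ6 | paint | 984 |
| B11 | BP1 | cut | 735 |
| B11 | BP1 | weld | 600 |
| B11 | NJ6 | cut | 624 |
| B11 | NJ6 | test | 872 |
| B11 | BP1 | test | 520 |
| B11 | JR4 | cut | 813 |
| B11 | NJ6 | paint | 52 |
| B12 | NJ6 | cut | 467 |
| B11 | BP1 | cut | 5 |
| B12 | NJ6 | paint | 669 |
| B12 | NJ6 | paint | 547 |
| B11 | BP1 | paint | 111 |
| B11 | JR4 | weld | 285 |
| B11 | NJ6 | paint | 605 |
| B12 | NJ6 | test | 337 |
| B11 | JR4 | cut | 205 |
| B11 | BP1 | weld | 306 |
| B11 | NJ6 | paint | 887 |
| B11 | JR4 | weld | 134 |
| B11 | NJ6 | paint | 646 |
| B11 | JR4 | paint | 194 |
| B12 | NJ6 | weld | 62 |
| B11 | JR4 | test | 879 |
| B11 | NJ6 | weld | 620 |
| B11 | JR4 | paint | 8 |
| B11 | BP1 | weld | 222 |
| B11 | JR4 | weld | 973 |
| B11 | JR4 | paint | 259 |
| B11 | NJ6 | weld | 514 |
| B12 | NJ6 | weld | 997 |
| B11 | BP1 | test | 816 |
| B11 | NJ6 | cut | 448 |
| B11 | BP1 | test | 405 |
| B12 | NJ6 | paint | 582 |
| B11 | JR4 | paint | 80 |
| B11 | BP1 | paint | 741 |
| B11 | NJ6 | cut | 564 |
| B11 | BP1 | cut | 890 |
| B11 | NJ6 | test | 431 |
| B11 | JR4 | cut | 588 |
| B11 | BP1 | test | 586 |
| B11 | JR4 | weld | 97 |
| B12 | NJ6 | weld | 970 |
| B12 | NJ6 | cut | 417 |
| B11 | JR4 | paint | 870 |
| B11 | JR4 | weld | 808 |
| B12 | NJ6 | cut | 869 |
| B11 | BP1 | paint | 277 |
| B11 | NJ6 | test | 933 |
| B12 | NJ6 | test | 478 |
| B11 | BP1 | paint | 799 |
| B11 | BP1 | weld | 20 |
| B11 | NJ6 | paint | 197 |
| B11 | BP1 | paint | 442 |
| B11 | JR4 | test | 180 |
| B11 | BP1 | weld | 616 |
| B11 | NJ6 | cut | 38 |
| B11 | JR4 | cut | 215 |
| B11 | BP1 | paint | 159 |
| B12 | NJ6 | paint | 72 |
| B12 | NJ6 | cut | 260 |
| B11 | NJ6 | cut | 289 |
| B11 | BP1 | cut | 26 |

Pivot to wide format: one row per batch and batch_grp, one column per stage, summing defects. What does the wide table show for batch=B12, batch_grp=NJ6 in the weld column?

Rows with batch=B12, batch_grp=NJ6 and stage=weld: defects values are 943, 714, 392, 62, 997, 970.
943 + 714 + 392 + 62 + 997 + 970 = 4078.

4078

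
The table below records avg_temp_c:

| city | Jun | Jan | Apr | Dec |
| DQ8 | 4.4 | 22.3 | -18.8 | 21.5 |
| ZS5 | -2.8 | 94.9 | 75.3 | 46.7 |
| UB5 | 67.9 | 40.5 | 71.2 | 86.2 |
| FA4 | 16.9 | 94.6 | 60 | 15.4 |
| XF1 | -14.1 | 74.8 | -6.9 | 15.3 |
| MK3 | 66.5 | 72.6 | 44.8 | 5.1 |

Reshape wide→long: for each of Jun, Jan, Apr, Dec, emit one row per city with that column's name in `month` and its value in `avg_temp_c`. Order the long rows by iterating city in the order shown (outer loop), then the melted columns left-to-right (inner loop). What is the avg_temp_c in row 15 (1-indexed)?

24 rows total (6 × 4). Row 15: index ⌊(15-1)/4⌋ = 3 into city → FA4; (15-1) mod 4 = 2 into the melted columns → Apr.
So row 15 is (FA4, Apr, 60); avg_temp_c = 60.

60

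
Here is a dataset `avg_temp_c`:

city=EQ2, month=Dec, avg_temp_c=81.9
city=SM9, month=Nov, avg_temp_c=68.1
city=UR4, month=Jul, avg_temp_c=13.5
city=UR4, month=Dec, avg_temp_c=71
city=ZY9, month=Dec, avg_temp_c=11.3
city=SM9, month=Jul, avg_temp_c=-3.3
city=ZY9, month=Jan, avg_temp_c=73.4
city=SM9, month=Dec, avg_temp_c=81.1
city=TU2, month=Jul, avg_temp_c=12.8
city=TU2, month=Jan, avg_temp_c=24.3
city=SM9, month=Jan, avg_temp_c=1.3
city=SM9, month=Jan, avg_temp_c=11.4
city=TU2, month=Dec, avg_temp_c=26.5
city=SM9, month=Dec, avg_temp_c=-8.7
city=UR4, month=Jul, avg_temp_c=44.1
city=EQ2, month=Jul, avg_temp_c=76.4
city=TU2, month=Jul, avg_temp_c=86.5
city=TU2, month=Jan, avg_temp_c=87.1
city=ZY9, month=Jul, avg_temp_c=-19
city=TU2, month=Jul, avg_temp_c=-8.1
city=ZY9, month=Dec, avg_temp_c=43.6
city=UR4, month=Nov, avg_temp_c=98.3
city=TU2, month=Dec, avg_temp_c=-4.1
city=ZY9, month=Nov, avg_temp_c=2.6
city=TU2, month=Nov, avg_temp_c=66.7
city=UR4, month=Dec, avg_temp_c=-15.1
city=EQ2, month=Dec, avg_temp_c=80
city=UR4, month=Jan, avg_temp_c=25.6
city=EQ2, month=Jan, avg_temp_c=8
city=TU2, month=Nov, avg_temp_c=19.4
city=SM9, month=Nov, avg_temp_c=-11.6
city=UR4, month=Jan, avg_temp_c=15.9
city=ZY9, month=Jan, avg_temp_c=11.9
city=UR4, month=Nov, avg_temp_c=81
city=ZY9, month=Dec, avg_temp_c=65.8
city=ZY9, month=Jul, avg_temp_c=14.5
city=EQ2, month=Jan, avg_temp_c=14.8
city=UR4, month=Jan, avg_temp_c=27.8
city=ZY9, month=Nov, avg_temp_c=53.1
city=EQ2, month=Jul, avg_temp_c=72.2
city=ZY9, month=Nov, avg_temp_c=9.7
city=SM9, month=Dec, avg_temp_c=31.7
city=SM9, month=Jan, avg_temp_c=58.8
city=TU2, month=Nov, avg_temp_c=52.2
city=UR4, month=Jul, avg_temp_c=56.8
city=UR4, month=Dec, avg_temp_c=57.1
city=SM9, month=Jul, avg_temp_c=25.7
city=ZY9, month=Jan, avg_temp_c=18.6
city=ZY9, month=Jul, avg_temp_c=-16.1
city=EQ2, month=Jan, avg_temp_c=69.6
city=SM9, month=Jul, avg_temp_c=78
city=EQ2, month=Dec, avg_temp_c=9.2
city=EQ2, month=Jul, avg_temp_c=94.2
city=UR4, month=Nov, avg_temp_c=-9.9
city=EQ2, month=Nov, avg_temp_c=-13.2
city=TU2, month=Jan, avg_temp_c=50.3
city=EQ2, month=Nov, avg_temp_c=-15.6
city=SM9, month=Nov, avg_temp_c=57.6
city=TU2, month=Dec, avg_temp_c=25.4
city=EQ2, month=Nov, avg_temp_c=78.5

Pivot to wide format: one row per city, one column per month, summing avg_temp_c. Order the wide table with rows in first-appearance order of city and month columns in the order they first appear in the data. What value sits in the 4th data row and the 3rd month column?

With rows in first-appearance order of city, row 4 is city=ZY9. month columns in first-appearance order: Dec, Nov, Jul, Jan; column 3 is Jul.
Long rows with city=ZY9, month=Jul: -19 + 14.5 + -16.1 = -20.6.

-20.6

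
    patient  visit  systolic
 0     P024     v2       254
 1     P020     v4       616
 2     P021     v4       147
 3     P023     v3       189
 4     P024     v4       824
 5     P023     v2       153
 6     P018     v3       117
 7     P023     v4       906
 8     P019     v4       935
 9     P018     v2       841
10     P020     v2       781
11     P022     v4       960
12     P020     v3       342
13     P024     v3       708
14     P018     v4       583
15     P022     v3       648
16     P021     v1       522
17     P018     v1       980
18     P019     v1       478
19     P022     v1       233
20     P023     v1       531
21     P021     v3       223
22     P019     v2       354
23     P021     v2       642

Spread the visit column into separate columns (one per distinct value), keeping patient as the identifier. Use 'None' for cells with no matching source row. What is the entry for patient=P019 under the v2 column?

354

The long row with patient=P019, visit=v2 has systolic=354.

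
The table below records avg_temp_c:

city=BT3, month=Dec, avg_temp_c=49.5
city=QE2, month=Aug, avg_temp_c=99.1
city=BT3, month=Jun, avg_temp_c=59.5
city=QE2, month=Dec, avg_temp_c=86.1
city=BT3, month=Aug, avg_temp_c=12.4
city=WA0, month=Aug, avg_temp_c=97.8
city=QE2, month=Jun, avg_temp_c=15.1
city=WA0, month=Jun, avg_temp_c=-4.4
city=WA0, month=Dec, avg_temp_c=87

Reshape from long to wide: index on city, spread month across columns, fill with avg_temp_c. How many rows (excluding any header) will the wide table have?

3

3 distinct city values → 3 rows.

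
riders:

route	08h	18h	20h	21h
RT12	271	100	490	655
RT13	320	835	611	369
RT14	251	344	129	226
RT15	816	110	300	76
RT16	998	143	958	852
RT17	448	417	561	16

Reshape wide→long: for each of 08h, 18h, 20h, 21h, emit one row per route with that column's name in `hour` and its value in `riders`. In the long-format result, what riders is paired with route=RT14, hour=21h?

226

Unpivoting turns each (route, wide-column) pair into one long row.
The wide cell at row RT14, column 21h holds 226, so the long row (RT14, 21h) has riders=226.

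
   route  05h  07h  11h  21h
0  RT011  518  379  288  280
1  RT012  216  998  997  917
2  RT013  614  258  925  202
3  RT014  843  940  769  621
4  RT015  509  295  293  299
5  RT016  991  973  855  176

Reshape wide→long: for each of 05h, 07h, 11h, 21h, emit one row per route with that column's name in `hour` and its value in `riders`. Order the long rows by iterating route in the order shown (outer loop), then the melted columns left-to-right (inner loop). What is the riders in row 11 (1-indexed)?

24 rows total (6 × 4). Row 11: index ⌊(11-1)/4⌋ = 2 into route → RT013; (11-1) mod 4 = 2 into the melted columns → 11h.
So row 11 is (RT013, 11h, 925); riders = 925.

925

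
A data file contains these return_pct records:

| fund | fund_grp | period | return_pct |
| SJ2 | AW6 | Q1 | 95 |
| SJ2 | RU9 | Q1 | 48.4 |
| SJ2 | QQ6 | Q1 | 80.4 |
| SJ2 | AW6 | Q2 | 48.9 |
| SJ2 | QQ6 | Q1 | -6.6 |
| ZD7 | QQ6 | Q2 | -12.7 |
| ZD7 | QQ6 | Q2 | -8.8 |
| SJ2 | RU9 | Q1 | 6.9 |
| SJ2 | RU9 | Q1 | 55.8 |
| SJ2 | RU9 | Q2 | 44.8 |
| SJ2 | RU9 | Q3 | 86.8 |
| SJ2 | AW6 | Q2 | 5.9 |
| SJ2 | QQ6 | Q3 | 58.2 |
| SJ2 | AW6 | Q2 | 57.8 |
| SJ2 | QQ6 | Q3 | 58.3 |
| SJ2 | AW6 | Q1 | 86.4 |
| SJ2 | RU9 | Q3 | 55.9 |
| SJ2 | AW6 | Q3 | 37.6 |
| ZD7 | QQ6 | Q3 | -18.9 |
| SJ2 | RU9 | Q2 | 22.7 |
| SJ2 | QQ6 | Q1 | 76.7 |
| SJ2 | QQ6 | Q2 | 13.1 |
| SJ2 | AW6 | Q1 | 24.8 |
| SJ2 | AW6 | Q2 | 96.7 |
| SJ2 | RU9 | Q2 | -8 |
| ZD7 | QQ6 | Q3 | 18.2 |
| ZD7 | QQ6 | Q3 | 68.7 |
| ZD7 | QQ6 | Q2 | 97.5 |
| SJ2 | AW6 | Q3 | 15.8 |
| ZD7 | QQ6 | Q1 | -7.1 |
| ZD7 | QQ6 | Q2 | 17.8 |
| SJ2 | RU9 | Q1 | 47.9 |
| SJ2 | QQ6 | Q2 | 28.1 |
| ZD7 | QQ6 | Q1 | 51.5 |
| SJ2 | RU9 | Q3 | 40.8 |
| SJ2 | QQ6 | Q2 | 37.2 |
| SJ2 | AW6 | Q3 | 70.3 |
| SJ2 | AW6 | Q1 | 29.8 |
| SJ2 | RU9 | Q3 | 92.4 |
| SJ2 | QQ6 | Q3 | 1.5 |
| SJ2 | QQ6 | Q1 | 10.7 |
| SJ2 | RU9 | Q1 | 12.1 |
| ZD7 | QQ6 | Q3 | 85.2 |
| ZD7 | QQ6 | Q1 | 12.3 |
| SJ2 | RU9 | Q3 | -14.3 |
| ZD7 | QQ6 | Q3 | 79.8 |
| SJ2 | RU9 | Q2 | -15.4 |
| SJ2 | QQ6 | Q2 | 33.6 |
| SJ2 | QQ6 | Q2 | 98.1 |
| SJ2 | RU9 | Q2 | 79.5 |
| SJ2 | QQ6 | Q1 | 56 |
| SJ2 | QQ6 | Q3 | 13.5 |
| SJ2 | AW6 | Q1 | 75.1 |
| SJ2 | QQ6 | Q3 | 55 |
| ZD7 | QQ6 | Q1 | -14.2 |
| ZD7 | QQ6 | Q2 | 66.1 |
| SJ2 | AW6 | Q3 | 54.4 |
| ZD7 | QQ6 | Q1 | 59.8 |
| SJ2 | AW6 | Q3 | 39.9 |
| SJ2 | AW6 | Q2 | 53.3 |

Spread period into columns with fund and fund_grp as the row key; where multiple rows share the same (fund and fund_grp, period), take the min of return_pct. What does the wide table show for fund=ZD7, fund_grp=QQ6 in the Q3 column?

Rows with fund=ZD7, fund_grp=QQ6 and period=Q3: return_pct values are -18.9, 18.2, 68.7, 85.2, 79.8.
min(-18.9, 18.2, 68.7, 85.2, 79.8) = -18.9.

-18.9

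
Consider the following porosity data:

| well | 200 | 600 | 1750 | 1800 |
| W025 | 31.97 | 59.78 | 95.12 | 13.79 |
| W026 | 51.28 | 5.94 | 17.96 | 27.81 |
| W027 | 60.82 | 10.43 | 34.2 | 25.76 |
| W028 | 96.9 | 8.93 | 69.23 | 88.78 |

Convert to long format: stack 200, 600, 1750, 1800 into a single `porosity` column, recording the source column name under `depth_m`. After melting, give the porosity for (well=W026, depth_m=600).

5.94

Unpivoting turns each (well, wide-column) pair into one long row.
The wide cell at row W026, column 600 holds 5.94, so the long row (W026, 600) has porosity=5.94.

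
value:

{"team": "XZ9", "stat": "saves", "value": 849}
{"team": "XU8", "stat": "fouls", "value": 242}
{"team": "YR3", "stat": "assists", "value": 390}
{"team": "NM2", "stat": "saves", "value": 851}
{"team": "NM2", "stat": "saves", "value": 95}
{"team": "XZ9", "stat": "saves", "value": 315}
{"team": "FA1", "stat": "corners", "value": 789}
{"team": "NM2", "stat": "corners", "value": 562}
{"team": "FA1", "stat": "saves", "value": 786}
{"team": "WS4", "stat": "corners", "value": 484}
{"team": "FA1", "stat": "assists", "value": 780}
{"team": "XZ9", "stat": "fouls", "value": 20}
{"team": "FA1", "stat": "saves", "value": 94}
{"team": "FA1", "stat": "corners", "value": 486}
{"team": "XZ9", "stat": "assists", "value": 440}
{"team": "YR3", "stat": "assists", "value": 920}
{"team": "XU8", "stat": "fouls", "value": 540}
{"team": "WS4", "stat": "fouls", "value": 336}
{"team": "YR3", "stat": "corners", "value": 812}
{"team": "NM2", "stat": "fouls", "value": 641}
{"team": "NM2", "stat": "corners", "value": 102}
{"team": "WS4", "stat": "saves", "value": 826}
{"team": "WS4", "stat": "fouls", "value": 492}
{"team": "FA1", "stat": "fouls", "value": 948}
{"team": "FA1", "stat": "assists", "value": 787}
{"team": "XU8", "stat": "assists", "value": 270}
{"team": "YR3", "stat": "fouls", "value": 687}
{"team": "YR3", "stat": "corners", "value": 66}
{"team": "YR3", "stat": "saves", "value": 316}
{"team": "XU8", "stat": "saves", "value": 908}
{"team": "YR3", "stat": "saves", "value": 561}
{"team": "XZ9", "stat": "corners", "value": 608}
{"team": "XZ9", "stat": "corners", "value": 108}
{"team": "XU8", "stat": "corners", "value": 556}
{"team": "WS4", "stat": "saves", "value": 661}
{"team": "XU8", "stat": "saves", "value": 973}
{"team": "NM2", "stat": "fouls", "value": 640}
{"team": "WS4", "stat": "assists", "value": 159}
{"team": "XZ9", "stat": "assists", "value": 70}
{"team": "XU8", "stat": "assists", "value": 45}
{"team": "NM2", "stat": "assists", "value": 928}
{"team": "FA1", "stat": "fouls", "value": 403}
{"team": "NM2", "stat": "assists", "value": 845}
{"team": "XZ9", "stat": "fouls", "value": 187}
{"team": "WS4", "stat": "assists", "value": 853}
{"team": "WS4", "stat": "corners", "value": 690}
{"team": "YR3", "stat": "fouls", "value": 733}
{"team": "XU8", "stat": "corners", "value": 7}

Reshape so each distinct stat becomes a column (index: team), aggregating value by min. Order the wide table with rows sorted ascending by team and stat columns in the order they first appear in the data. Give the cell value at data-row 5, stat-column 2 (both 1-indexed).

20

With rows sorted ascending by team, row 5 is team=XZ9. stat columns in first-appearance order: saves, fouls, assists, corners; column 2 is fouls.
Long rows with team=XZ9, stat=fouls: min(20, 187) = 20.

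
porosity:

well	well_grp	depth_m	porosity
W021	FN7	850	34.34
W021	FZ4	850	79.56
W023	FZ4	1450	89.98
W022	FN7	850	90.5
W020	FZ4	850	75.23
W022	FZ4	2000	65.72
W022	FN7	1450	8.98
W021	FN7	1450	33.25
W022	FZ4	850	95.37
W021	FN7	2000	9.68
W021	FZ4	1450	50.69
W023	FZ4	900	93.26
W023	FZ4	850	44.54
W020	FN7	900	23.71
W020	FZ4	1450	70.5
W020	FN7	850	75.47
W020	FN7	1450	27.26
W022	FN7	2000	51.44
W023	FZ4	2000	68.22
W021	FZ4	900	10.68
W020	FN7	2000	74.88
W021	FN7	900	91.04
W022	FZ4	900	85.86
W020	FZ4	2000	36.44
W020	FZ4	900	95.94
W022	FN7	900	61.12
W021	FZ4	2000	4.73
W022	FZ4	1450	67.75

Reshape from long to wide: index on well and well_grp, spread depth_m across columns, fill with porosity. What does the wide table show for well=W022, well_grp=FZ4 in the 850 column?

Wide layout: rows indexed by well and well_grp, columns are the 4 distinct depth_m values (850, 1450, 2000, 900).
Cell (well=W022, well_grp=FZ4, depth_m=850) draws from the long row where well=W022, well_grp=FZ4 and depth_m=850, which has porosity=95.37.

95.37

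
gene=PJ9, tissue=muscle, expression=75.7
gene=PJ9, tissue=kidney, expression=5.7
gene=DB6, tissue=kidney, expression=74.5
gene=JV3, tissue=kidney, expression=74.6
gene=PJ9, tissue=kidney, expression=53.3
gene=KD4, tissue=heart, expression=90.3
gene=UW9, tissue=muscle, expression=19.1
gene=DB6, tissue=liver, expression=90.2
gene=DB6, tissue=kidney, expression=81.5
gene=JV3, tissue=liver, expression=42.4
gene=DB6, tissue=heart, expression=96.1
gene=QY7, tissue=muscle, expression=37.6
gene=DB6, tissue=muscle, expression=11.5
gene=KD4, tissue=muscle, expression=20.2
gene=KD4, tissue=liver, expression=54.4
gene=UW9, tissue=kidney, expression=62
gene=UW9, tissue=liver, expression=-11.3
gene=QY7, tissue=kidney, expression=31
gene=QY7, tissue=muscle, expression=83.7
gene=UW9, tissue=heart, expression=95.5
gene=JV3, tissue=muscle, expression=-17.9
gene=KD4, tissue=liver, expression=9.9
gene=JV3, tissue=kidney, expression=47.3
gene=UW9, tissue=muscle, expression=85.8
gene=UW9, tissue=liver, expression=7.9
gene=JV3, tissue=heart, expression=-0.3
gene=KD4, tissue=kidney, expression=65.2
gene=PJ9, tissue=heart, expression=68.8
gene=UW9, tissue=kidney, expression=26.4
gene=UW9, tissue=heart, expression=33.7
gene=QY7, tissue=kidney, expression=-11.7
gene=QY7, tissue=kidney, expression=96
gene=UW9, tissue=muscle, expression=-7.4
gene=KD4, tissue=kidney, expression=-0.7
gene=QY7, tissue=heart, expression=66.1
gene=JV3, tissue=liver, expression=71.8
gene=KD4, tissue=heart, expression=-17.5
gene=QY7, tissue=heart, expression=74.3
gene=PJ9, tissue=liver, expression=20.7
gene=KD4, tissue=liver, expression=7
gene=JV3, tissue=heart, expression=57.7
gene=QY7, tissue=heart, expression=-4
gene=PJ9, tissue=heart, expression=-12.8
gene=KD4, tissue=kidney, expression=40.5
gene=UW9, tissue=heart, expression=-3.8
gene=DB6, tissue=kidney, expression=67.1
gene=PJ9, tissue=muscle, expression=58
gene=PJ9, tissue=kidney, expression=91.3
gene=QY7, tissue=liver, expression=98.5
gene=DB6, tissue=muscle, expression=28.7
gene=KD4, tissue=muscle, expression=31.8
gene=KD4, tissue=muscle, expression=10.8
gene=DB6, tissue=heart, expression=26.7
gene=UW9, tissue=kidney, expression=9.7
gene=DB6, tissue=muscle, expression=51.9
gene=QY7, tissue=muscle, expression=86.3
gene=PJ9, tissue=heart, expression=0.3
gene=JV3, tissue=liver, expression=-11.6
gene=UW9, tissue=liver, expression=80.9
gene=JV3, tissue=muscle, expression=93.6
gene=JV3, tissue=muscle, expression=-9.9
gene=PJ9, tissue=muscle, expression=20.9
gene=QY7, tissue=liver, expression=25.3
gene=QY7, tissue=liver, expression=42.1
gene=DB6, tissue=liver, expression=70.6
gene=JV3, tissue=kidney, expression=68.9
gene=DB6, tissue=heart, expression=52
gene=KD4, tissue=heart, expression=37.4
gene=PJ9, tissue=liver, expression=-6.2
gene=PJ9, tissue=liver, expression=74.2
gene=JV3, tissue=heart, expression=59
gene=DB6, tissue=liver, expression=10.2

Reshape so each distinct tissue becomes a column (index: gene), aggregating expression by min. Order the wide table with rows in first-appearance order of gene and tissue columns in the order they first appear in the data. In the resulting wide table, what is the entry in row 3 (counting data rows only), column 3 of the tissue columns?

-0.3

With rows in first-appearance order of gene, row 3 is gene=JV3. tissue columns in first-appearance order: muscle, kidney, heart, liver; column 3 is heart.
Long rows with gene=JV3, tissue=heart: min(-0.3, 57.7, 59) = -0.3.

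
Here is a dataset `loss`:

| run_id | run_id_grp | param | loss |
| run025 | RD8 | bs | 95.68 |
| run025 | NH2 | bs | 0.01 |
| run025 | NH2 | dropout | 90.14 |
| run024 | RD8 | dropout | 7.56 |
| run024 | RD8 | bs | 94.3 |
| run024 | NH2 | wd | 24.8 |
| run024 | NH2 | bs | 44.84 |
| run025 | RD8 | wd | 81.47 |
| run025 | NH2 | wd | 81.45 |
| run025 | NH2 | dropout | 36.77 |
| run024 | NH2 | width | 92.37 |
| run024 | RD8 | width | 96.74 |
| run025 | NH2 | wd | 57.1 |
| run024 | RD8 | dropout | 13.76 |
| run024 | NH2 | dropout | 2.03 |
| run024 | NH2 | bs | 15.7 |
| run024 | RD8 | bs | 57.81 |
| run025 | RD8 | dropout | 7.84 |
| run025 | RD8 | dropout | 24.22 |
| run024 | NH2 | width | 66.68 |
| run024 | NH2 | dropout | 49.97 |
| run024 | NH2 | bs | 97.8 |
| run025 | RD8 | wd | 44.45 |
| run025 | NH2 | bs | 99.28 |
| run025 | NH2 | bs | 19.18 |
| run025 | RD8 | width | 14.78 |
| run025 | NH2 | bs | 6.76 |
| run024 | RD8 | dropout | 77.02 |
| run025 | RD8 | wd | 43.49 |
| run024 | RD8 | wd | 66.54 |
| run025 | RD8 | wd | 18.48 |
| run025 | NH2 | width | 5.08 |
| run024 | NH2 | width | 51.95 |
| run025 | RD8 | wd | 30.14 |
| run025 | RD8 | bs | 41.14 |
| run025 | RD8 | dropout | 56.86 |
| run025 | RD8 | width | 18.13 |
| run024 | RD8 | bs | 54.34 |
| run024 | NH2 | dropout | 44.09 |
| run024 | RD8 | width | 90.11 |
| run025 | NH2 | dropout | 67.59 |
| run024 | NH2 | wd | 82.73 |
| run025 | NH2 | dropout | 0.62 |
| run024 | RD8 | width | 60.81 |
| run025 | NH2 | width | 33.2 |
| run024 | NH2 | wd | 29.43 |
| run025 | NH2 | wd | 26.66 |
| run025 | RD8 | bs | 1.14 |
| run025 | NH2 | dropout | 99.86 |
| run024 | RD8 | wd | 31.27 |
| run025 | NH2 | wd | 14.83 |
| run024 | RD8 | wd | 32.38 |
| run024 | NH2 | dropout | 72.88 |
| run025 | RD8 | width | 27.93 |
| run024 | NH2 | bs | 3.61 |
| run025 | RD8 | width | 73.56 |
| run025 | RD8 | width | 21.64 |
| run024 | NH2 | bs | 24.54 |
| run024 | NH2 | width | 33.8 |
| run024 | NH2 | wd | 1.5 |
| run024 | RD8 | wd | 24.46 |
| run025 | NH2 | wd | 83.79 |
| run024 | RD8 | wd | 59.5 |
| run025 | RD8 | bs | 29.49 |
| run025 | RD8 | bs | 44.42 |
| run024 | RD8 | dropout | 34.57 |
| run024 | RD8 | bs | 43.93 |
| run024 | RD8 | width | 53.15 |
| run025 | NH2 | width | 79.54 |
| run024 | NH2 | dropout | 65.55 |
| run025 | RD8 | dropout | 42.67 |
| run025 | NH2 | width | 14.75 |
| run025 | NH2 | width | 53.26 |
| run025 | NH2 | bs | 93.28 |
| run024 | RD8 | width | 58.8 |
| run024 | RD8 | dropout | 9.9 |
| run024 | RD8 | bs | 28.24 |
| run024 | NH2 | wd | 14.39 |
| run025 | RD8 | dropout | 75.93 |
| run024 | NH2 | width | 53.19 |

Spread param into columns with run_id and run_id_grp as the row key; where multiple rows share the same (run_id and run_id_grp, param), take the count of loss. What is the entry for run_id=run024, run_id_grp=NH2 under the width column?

5

Rows with run_id=run024, run_id_grp=NH2 and param=width: loss values are 92.37, 66.68, 51.95, 33.8, 53.19.
5 rows match — count = 5.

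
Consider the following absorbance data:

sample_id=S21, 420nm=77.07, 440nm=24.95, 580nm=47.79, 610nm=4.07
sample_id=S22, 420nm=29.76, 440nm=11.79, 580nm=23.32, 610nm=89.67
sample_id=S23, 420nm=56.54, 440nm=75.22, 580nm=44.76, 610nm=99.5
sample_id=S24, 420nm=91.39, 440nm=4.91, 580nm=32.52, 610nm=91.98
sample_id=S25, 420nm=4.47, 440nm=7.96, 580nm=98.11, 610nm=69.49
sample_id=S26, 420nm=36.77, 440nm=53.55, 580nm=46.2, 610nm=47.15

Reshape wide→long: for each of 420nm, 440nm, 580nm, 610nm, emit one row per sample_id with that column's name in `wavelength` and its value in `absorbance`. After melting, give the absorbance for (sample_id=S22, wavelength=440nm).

11.79

Unpivoting turns each (sample_id, wide-column) pair into one long row.
The wide cell at row S22, column 440nm holds 11.79, so the long row (S22, 440nm) has absorbance=11.79.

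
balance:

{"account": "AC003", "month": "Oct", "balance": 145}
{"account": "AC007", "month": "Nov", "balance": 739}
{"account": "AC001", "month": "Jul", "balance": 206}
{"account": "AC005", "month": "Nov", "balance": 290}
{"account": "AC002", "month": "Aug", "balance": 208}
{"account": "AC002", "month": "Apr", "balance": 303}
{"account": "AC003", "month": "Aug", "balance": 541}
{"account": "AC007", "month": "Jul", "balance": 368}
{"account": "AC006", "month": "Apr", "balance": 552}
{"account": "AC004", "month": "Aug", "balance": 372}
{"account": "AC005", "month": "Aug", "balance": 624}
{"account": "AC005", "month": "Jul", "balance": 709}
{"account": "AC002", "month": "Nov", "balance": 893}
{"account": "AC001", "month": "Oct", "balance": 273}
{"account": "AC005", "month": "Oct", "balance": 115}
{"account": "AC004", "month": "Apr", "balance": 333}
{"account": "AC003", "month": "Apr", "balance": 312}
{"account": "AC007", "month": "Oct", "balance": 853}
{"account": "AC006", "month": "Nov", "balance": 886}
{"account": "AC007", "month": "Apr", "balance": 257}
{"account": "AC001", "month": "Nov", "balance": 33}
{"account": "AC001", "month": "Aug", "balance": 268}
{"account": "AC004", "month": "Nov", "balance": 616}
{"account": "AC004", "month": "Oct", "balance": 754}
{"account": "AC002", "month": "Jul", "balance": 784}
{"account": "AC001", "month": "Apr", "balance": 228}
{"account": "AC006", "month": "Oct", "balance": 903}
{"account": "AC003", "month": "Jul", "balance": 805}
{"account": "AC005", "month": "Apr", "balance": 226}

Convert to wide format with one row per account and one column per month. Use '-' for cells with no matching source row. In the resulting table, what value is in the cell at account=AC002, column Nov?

The long row with account=AC002, month=Nov has balance=893.

893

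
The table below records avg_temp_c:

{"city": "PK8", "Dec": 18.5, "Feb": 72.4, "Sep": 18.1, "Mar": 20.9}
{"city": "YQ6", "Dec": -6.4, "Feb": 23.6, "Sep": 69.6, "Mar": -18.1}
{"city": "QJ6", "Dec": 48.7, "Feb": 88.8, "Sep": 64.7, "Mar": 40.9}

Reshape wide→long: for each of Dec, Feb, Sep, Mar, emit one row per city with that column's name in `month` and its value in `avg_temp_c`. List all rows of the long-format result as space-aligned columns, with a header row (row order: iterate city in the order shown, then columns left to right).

Each (city, column) pair becomes one row: 3 × 4 = 12 rows.
For example, (PK8, Dec) → avg_temp_c=18.5.

city  month  avg_temp_c
PK8   Dec    18.5      
PK8   Feb    72.4      
PK8   Sep    18.1      
PK8   Mar    20.9      
YQ6   Dec    -6.4      
YQ6   Feb    23.6      
YQ6   Sep    69.6      
YQ6   Mar    -18.1     
QJ6   Dec    48.7      
QJ6   Feb    88.8      
QJ6   Sep    64.7      
QJ6   Mar    40.9      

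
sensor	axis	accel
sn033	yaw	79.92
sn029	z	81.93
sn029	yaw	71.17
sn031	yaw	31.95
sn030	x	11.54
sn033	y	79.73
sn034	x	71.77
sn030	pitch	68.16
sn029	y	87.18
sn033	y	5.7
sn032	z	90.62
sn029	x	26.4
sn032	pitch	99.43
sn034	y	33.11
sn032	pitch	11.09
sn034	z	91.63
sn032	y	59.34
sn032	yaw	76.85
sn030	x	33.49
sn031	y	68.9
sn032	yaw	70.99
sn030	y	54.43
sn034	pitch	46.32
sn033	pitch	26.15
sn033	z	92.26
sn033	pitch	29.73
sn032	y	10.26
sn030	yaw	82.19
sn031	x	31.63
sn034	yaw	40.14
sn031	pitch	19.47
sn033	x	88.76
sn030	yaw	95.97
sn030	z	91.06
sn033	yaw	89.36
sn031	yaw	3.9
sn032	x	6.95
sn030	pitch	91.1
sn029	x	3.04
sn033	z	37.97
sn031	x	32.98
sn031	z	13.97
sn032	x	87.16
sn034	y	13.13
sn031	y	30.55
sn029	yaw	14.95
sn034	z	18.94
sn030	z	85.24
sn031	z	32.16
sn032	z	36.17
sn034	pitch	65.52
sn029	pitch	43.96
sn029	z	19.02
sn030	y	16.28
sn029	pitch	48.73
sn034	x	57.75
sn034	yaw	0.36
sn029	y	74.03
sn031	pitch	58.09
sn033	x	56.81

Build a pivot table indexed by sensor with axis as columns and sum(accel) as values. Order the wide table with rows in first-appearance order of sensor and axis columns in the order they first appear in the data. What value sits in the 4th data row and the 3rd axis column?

45.03

With rows in first-appearance order of sensor, row 4 is sensor=sn030. axis columns in first-appearance order: yaw, z, x, y, pitch; column 3 is x.
Long rows with sensor=sn030, axis=x: 11.54 + 33.49 = 45.03.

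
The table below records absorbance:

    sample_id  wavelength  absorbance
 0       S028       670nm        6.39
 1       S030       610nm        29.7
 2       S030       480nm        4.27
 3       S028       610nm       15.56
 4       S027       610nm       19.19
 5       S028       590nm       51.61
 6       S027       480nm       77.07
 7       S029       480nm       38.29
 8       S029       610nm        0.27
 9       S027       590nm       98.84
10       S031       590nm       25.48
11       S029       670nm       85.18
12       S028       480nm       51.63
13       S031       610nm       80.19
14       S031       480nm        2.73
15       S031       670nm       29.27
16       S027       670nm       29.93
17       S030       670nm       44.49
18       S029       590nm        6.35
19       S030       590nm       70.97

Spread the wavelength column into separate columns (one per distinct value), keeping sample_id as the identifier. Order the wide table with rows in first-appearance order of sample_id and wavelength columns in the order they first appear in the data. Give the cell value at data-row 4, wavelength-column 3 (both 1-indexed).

With rows in first-appearance order of sample_id, row 4 is sample_id=S029. wavelength columns in first-appearance order: 670nm, 610nm, 480nm, 590nm; column 3 is 480nm.
Long rows with sample_id=S029, wavelength=480nm: absorbance = 38.29.

38.29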